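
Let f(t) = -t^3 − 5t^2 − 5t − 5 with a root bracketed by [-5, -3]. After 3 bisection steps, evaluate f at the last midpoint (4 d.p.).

f(-4) = -1 < 0, so the root lies in [-5, -4]
f(-4.5) = 7.375 > 0, so the root lies in [-4.5, -4]
f(-4.25) = 2.703125 > 0, so the root lies in [-4.25, -4]

2.7031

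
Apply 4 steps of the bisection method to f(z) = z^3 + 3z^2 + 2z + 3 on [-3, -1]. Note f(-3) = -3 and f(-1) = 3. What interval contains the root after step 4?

z = -2 gives f = 3, positive; keep [-3, -2]
z = -2.5 gives f = 1.125, positive; keep [-3, -2.5]
z = -2.75 gives f = -0.609375, negative; keep [-2.75, -2.5]
z = -2.625 gives f = 0.334, positive; keep [-2.75, -2.625]

[-2.75, -2.625]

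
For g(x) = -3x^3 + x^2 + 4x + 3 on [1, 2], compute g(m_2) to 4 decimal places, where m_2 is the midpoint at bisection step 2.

midpoint 1.5: g = 1.125 > 0 → [1.5, 2]
midpoint 1.75: g = -3.015625 < 0 → [1.5, 1.75]

-3.0156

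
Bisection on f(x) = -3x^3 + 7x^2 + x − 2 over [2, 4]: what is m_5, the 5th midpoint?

2.3125

x = 3 gives f = -17, negative; keep [2, 3]
x = 2.5 gives f = -2.625, negative; keep [2, 2.5]
x = 2.25 gives f = 1.515625, positive; keep [2.25, 2.5]
x = 2.375 gives f = -0.3301, negative; keep [2.25, 2.375]
x = 2.3125 gives f = 0.6467, positive; keep [2.3125, 2.375]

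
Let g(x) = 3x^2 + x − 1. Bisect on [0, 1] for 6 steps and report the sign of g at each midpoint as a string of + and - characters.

x = 0.5 gives g = 0.25, positive; keep [0, 0.5]
x = 0.25 gives g = -0.5625, negative; keep [0.25, 0.5]
x = 0.375 gives g = -0.203125, negative; keep [0.375, 0.5]
x = 0.4375 gives g = 0.0117, positive; keep [0.375, 0.4375]
x = 0.40625 gives g = -0.0986, negative; keep [0.40625, 0.4375]
x = 0.421875 gives g = -0.0442, negative; keep [0.421875, 0.4375]

+--+--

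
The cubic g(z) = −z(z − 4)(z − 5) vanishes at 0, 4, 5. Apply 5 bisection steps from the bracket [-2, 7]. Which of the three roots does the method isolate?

0

g(2.5) = -9.375 < 0, so the root lies in [-2, 2.5]
g(0.25) = -4.453125 < 0, so the root lies in [-2, 0.25]
g(-0.875) = 25.060547 > 0, so the root lies in [-0.875, 0.25]
g(-0.3125) = 7.1594 > 0, so the root lies in [-0.3125, 0.25]
g(-0.03125) = 0.6338 > 0, so the root lies in [-0.03125, 0.25]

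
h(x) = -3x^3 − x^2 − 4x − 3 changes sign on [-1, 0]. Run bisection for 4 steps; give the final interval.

x = -0.5 gives h = -0.875, negative; keep [-1, -0.5]
x = -0.75 gives h = 0.703125, positive; keep [-0.75, -0.5]
x = -0.625 gives h = -0.158203, negative; keep [-0.75, -0.625]
x = -0.6875 gives h = 0.2522, positive; keep [-0.6875, -0.625]

[-0.6875, -0.625]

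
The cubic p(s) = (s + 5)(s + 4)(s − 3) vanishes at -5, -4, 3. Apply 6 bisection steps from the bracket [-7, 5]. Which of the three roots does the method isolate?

s = -1 gives p = -48, negative; keep [-1, 5]
s = 2 gives p = -42, negative; keep [2, 5]
s = 3.5 gives p = 31.875, positive; keep [2, 3.5]
s = 2.75 gives p = -13.0781, negative; keep [2.75, 3.5]
s = 3.125 gives p = 7.2363, positive; keep [2.75, 3.125]
s = 2.9375 gives p = -3.4417, negative; keep [2.9375, 3.125]

3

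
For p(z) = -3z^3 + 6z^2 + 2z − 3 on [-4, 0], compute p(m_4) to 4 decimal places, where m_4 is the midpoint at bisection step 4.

midpoint -2: p = 41 > 0 → [-2, 0]
midpoint -1: p = 4 > 0 → [-1, 0]
midpoint -0.5: p = -2.125 < 0 → [-1, -0.5]
midpoint -0.75: p = 0.1406 > 0 → [-0.75, -0.5]

0.1406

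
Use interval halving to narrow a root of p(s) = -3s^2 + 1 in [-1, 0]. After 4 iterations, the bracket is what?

m = -0.5, p(m) = 0.25 (+); new bracket [-1, -0.5]
m = -0.75, p(m) = -0.6875 (−); new bracket [-0.75, -0.5]
m = -0.625, p(m) = -0.171875 (−); new bracket [-0.625, -0.5]
m = -0.5625, p(m) = 0.0508 (+); new bracket [-0.625, -0.5625]

[-0.625, -0.5625]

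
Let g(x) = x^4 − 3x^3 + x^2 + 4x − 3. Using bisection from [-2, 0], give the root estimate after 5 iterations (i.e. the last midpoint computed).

x = -1 gives g = -2, negative; keep [-2, -1]
x = -1.5 gives g = 8.4375, positive; keep [-1.5, -1]
x = -1.25 gives g = 1.863281, positive; keep [-1.25, -1]
x = -1.125 gives g = -0.3611, negative; keep [-1.25, -1.125]
x = -1.1875 gives g = 0.6724, positive; keep [-1.1875, -1.125]

-1.1875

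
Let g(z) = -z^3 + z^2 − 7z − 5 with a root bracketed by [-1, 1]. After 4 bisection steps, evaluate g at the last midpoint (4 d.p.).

0.0098

g(0) = -5 < 0, so the root lies in [-1, 0]
g(-0.5) = -1.125 < 0, so the root lies in [-1, -0.5]
g(-0.75) = 1.234375 > 0, so the root lies in [-0.75, -0.5]
g(-0.625) = 0.0098 > 0, so the root lies in [-0.625, -0.5]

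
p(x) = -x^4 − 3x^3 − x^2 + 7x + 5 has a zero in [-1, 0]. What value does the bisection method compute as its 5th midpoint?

-0.78125

x = -0.5 gives p = 1.5625, positive; keep [-1, -0.5]
x = -0.75 gives p = 0.136719, positive; keep [-1, -0.75]
x = -0.875 gives p = -0.467041, negative; keep [-0.875, -0.75]
x = -0.8125 gives p = -0.1743, negative; keep [-0.8125, -0.75]
x = -0.78125 gives p = -0.0211, negative; keep [-0.78125, -0.75]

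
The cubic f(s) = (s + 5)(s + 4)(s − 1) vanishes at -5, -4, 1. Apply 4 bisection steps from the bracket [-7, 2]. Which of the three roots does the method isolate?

1

midpoint -2.5: f = -13.125 < 0 → [-2.5, 2]
midpoint -0.25: f = -22.265625 < 0 → [-0.25, 2]
midpoint 0.875: f = -3.580078 < 0 → [0.875, 2]
midpoint 1.4375: f = 15.3142 > 0 → [0.875, 1.4375]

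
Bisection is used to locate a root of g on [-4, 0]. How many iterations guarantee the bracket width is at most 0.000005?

Width after n steps is 4/2^n. Need 2^n ≥ 4/0.000005 = 800000.
2^19 = 524288 < 800000 ≤ 2^20 = 1048576, so n = 20.

20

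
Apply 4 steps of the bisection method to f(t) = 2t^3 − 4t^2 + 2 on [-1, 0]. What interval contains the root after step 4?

m = -0.5, f(m) = 0.75 (+); new bracket [-1, -0.5]
m = -0.75, f(m) = -1.09375 (−); new bracket [-0.75, -0.5]
m = -0.625, f(m) = -0.050781 (−); new bracket [-0.625, -0.5]
m = -0.5625, f(m) = 0.3784 (+); new bracket [-0.625, -0.5625]

[-0.625, -0.5625]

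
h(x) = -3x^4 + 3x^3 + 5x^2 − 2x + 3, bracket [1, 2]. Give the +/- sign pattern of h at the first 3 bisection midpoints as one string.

x = 1.5 gives h = 6.1875, positive; keep [1.5, 2]
x = 1.75 gives h = 2.753906, positive; keep [1.75, 2]
x = 1.875 gives h = -0.475342, negative; keep [1.75, 1.875]

++-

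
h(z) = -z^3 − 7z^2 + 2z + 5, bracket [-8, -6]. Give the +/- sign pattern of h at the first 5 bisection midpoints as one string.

-++-+

m = -7, h(m) = -9 (−); new bracket [-8, -7]
m = -7.5, h(m) = 18.125 (+); new bracket [-7.5, -7]
m = -7.25, h(m) = 3.640625 (+); new bracket [-7.25, -7]
m = -7.125, h(m) = -2.9043 (−); new bracket [-7.25, -7.125]
m = -7.1875, h(m) = 0.3113 (+); new bracket [-7.1875, -7.125]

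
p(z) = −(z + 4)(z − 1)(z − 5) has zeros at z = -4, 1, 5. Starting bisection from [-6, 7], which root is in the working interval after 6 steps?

-4

p(0.5) = -10.125 < 0, so the root lies in [-6, 0.5]
p(-2.75) = -36.328125 < 0, so the root lies in [-6, -2.75]
p(-4.375) = 18.896484 > 0, so the root lies in [-4.375, -2.75]
p(-3.5625) = -17.0916 < 0, so the root lies in [-4.375, -3.5625]
p(-3.96875) = -1.3926 < 0, so the root lies in [-4.375, -3.96875]
p(-4.171875) = 8.153 > 0, so the root lies in [-4.171875, -3.96875]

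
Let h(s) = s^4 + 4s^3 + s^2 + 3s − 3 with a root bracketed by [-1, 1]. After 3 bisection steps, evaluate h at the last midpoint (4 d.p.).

1.8164

h(0) = -3 < 0, so the root lies in [0, 1]
h(0.5) = -0.6875 < 0, so the root lies in [0.5, 1]
h(0.75) = 1.816406 > 0, so the root lies in [0.5, 0.75]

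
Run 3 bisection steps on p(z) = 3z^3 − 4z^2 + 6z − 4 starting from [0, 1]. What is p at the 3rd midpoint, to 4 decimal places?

m = 0.5, p(m) = -1.625 (−); new bracket [0.5, 1]
m = 0.75, p(m) = -0.484375 (−); new bracket [0.75, 1]
m = 0.875, p(m) = 0.197266 (+); new bracket [0.75, 0.875]

0.1973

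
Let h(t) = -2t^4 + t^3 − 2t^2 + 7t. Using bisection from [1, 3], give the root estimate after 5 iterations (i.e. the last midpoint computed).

m = 2, h(m) = -18 (−); new bracket [1, 2]
m = 1.5, h(m) = -0.75 (−); new bracket [1, 1.5]
m = 1.25, h(m) = 2.695312 (+); new bracket [1.25, 1.5]
m = 1.375, h(m) = 1.2944 (+); new bracket [1.375, 1.5]
m = 1.4375, h(m) = 0.3601 (+); new bracket [1.4375, 1.5]

1.4375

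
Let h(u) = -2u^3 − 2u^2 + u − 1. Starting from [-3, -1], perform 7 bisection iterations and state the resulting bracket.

[-1.546875, -1.53125]

h(-2) = 5 > 0, so the root lies in [-2, -1]
h(-1.5) = -0.25 < 0, so the root lies in [-2, -1.5]
h(-1.75) = 1.84375 > 0, so the root lies in [-1.75, -1.5]
h(-1.625) = 0.6758 > 0, so the root lies in [-1.625, -1.5]
h(-1.5625) = 0.1841 > 0, so the root lies in [-1.5625, -1.5]
h(-1.53125) = -0.04 < 0, so the root lies in [-1.5625, -1.53125]
h(-1.546875) = 0.0703 > 0, so the root lies in [-1.546875, -1.53125]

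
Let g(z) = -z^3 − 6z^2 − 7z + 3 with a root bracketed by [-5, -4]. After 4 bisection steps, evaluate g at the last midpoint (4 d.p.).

midpoint -4.5: g = 4.125 > 0 → [-4.5, -4]
midpoint -4.25: g = 1.140625 > 0 → [-4.25, -4]
midpoint -4.125: g = -0.029297 < 0 → [-4.25, -4.125]
midpoint -4.1875: g = 0.53 > 0 → [-4.1875, -4.125]

0.5300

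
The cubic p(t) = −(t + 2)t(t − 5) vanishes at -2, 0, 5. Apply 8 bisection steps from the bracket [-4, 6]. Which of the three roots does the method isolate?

p(1) = 12 > 0, so the root lies in [1, 6]
p(3.5) = 28.875 > 0, so the root lies in [3.5, 6]
p(4.75) = 8.015625 > 0, so the root lies in [4.75, 6]
p(5.375) = -14.8652 < 0, so the root lies in [4.75, 5.375]
p(5.0625) = -2.2346 < 0, so the root lies in [4.75, 5.0625]
p(4.90625) = 3.1766 > 0, so the root lies in [4.90625, 5.0625]
p(4.984375) = 0.5439 > 0, so the root lies in [4.984375, 5.0625]
p(5.0234375) = -0.8269 < 0, so the root lies in [4.984375, 5.0234375]

5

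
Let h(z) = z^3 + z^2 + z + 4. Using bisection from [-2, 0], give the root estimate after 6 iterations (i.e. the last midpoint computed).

-1.71875

z = -1 gives h = 3, positive; keep [-2, -1]
z = -1.5 gives h = 1.375, positive; keep [-2, -1.5]
z = -1.75 gives h = -0.046875, negative; keep [-1.75, -1.5]
z = -1.625 gives h = 0.7246, positive; keep [-1.75, -1.625]
z = -1.6875 gives h = 0.3547, positive; keep [-1.75, -1.6875]
z = -1.71875 gives h = 0.158, positive; keep [-1.75, -1.71875]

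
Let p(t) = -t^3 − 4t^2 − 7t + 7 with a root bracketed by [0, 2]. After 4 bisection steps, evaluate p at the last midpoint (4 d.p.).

0.8184

t = 1 gives p = -5, negative; keep [0, 1]
t = 0.5 gives p = 2.375, positive; keep [0.5, 1]
t = 0.75 gives p = -0.921875, negative; keep [0.5, 0.75]
t = 0.625 gives p = 0.8184, positive; keep [0.625, 0.75]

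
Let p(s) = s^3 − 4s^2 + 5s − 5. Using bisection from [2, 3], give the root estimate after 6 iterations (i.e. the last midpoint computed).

2.859375

p(2.5) = -1.875 < 0, so the root lies in [2.5, 3]
p(2.75) = -0.703125 < 0, so the root lies in [2.75, 3]
p(2.875) = 0.076172 > 0, so the root lies in [2.75, 2.875]
p(2.8125) = -0.3308 < 0, so the root lies in [2.8125, 2.875]
p(2.84375) = -0.1317 < 0, so the root lies in [2.84375, 2.875]
p(2.859375) = -0.0289 < 0, so the root lies in [2.859375, 2.875]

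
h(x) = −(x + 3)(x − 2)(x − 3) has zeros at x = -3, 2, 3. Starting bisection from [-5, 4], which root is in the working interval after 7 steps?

-3

midpoint -0.5: h = -21.875 < 0 → [-5, -0.5]
midpoint -2.75: h = -6.828125 < 0 → [-5, -2.75]
midpoint -3.875: h = 35.341797 > 0 → [-3.875, -2.75]
midpoint -3.3125: h = 10.4797 > 0 → [-3.3125, -2.75]
midpoint -3.03125: h = 0.9483 > 0 → [-3.03125, -2.75]
midpoint -2.890625: h = -3.151 < 0 → [-3.03125, -2.890625]
midpoint -2.9609375: h = -1.1551 < 0 → [-3.03125, -2.9609375]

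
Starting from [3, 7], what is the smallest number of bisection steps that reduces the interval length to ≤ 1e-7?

26

Width after n steps is 4/2^n. Need 2^n ≥ 4/1e-7 = 40000000.
2^25 = 33554432 < 40000000 ≤ 2^26 = 67108864, so n = 26.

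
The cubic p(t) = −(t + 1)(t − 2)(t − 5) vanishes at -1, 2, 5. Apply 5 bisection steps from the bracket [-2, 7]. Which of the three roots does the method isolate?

5

m = 2.5, p(m) = 4.375 (+); new bracket [2.5, 7]
m = 4.75, p(m) = 3.953125 (+); new bracket [4.75, 7]
m = 5.875, p(m) = -23.310547 (−); new bracket [4.75, 5.875]
m = 5.3125, p(m) = -6.5344 (−); new bracket [4.75, 5.3125]
m = 5.03125, p(m) = -0.5713 (−); new bracket [4.75, 5.03125]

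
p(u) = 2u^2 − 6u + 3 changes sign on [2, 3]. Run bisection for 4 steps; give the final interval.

[2.3125, 2.375]

midpoint 2.5: p = 0.5 > 0 → [2, 2.5]
midpoint 2.25: p = -0.375 < 0 → [2.25, 2.5]
midpoint 2.375: p = 0.03125 > 0 → [2.25, 2.375]
midpoint 2.3125: p = -0.1797 < 0 → [2.3125, 2.375]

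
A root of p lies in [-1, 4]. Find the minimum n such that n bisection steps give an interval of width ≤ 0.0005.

Width after n steps is 5/2^n. Need 2^n ≥ 5/0.0005 = 10000.
2^13 = 8192 < 10000 ≤ 2^14 = 16384, so n = 14.

14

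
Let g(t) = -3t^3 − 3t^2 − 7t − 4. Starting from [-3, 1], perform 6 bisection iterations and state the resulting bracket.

m = -1, g(m) = 3 (+); new bracket [-1, 1]
m = 0, g(m) = -4 (−); new bracket [-1, 0]
m = -0.5, g(m) = -0.875 (−); new bracket [-1, -0.5]
m = -0.75, g(m) = 0.8281 (+); new bracket [-0.75, -0.5]
m = -0.625, g(m) = -0.0645 (−); new bracket [-0.75, -0.625]
m = -0.6875, g(m) = 0.3694 (+); new bracket [-0.6875, -0.625]

[-0.6875, -0.625]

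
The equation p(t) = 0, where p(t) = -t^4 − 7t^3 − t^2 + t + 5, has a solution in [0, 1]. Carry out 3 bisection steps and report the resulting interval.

[0.75, 0.875]

t = 0.5 gives p = 4.3125, positive; keep [0.5, 1]
t = 0.75 gives p = 1.917969, positive; keep [0.75, 1]
t = 0.875 gives p = -0.16626, negative; keep [0.75, 0.875]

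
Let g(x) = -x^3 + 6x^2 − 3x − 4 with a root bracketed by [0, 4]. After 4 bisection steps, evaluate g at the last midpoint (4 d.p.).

x = 2 gives g = 6, positive; keep [0, 2]
x = 1 gives g = -2, negative; keep [1, 2]
x = 1.5 gives g = 1.625, positive; keep [1, 1.5]
x = 1.25 gives g = -0.3281, negative; keep [1.25, 1.5]

-0.3281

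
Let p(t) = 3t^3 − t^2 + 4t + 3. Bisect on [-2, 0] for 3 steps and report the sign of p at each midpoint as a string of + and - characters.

-+-

midpoint -1: p = -5 < 0 → [-1, 0]
midpoint -0.5: p = 0.375 > 0 → [-1, -0.5]
midpoint -0.75: p = -1.828125 < 0 → [-0.75, -0.5]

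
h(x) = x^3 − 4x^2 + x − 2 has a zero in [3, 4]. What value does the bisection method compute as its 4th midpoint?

m = 3.5, h(m) = -4.625 (−); new bracket [3.5, 4]
m = 3.75, h(m) = -1.765625 (−); new bracket [3.75, 4]
m = 3.875, h(m) = -0.001953 (−); new bracket [3.875, 4]
m = 3.9375, h(m) = 0.9685 (+); new bracket [3.875, 3.9375]

3.9375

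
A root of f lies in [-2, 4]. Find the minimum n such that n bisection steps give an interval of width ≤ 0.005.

Width after n steps is 6/2^n. Need 2^n ≥ 6/0.005 = 1200.
2^10 = 1024 < 1200 ≤ 2^11 = 2048, so n = 11.

11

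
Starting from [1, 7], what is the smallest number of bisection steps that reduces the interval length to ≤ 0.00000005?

27

Width after n steps is 6/2^n. Need 2^n ≥ 6/0.00000005 = 120000000.
2^26 = 67108864 < 120000000 ≤ 2^27 = 134217728, so n = 27.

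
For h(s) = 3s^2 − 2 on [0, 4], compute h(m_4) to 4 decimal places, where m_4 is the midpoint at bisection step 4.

-0.3125

s = 2 gives h = 10, positive; keep [0, 2]
s = 1 gives h = 1, positive; keep [0, 1]
s = 0.5 gives h = -1.25, negative; keep [0.5, 1]
s = 0.75 gives h = -0.3125, negative; keep [0.75, 1]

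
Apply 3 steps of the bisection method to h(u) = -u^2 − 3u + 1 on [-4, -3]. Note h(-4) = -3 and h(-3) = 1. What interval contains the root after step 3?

h(-3.5) = -0.75 < 0, so the root lies in [-3.5, -3]
h(-3.25) = 0.1875 > 0, so the root lies in [-3.5, -3.25]
h(-3.375) = -0.265625 < 0, so the root lies in [-3.375, -3.25]

[-3.375, -3.25]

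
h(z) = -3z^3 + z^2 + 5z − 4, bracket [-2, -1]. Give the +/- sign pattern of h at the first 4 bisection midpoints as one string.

+---

z = -1.5 gives h = 0.875, positive; keep [-1.5, -1]
z = -1.25 gives h = -2.828125, negative; keep [-1.5, -1.25]
z = -1.375 gives h = -1.185547, negative; keep [-1.5, -1.375]
z = -1.4375 gives h = -0.2097, negative; keep [-1.5, -1.4375]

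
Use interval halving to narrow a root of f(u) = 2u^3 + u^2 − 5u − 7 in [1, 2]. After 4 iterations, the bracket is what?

m = 1.5, f(m) = -5.5 (−); new bracket [1.5, 2]
m = 1.75, f(m) = -1.96875 (−); new bracket [1.75, 2]
m = 1.875, f(m) = 0.324219 (+); new bracket [1.75, 1.875]
m = 1.8125, f(m) = -0.8687 (−); new bracket [1.8125, 1.875]

[1.8125, 1.875]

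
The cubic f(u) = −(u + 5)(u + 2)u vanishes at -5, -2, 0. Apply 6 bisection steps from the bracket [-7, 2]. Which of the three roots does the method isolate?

-5

f(-2.5) = -3.125 < 0, so the root lies in [-7, -2.5]
f(-4.75) = -3.265625 < 0, so the root lies in [-7, -4.75]
f(-5.875) = 19.919922 > 0, so the root lies in [-5.875, -4.75]
f(-5.3125) = 5.4993 > 0, so the root lies in [-5.3125, -4.75]
f(-5.03125) = 0.4766 > 0, so the root lies in [-5.03125, -4.75]
f(-4.890625) = -1.5462 < 0, so the root lies in [-5.03125, -4.890625]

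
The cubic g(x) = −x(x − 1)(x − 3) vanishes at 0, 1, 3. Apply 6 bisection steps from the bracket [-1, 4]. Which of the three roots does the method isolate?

x = 1.5 gives g = 1.125, positive; keep [1.5, 4]
x = 2.75 gives g = 1.203125, positive; keep [2.75, 4]
x = 3.375 gives g = -3.005859, negative; keep [2.75, 3.375]
x = 3.0625 gives g = -0.3948, negative; keep [2.75, 3.0625]
x = 2.90625 gives g = 0.5194, positive; keep [2.90625, 3.0625]
x = 2.984375 gives g = 0.0925, positive; keep [2.984375, 3.0625]

3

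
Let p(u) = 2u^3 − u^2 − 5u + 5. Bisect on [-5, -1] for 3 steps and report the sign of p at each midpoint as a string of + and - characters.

--+

p(-3) = -43 < 0, so the root lies in [-3, -1]
p(-2) = -5 < 0, so the root lies in [-2, -1]
p(-1.5) = 3.5 > 0, so the root lies in [-2, -1.5]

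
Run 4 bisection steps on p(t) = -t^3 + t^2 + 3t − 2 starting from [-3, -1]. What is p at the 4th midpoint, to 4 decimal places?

t = -2 gives p = 4, positive; keep [-2, -1]
t = -1.5 gives p = -0.875, negative; keep [-2, -1.5]
t = -1.75 gives p = 1.171875, positive; keep [-1.75, -1.5]
t = -1.625 gives p = 0.0566, positive; keep [-1.625, -1.5]

0.0566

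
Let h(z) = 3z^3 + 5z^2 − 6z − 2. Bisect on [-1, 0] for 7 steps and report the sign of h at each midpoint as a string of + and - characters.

midpoint -0.5: h = 1.875 > 0 → [-0.5, 0]
midpoint -0.25: h = -0.234375 < 0 → [-0.5, -0.25]
midpoint -0.375: h = 0.794922 > 0 → [-0.375, -0.25]
midpoint -0.3125: h = 0.2717 > 0 → [-0.3125, -0.25]
midpoint -0.28125: h = 0.0163 > 0 → [-0.28125, -0.25]
midpoint -0.265625: h = -0.1097 < 0 → [-0.28125, -0.265625]
midpoint -0.2734375: h = -0.0469 < 0 → [-0.28125, -0.2734375]

+-+++--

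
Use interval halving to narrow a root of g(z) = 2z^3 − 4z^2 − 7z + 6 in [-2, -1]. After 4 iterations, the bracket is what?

[-1.5625, -1.5]

m = -1.5, g(m) = 0.75 (+); new bracket [-2, -1.5]
m = -1.75, g(m) = -4.71875 (−); new bracket [-1.75, -1.5]
m = -1.625, g(m) = -1.769531 (−); new bracket [-1.625, -1.5]
m = -1.5625, g(m) = -0.4575 (−); new bracket [-1.5625, -1.5]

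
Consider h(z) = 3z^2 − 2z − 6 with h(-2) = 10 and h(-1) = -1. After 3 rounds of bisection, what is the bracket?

[-1.125, -1]

m = -1.5, h(m) = 3.75 (+); new bracket [-1.5, -1]
m = -1.25, h(m) = 1.1875 (+); new bracket [-1.25, -1]
m = -1.125, h(m) = 0.046875 (+); new bracket [-1.125, -1]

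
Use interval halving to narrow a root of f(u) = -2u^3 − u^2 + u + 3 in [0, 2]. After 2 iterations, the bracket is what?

[1, 1.5]

m = 1, f(m) = 1 (+); new bracket [1, 2]
m = 1.5, f(m) = -4.5 (−); new bracket [1, 1.5]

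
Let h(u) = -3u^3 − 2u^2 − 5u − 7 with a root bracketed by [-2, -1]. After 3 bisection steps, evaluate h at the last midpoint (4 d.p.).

m = -1.5, h(m) = 6.125 (+); new bracket [-1.5, -1]
m = -1.25, h(m) = 1.984375 (+); new bracket [-1.25, -1]
m = -1.125, h(m) = 0.365234 (+); new bracket [-1.125, -1]

0.3652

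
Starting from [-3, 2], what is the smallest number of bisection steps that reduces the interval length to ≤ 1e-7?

Width after n steps is 5/2^n. Need 2^n ≥ 5/1e-7 = 50000000.
2^25 = 33554432 < 50000000 ≤ 2^26 = 67108864, so n = 26.

26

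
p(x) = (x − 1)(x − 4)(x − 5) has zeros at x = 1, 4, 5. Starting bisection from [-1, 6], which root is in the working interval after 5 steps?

m = 2.5, p(m) = 5.625 (+); new bracket [-1, 2.5]
m = 0.75, p(m) = -3.453125 (−); new bracket [0.75, 2.5]
m = 1.625, p(m) = 5.009766 (+); new bracket [0.75, 1.625]
m = 1.1875, p(m) = 2.0105 (+); new bracket [0.75, 1.1875]
m = 0.96875, p(m) = -0.3819 (−); new bracket [0.96875, 1.1875]

1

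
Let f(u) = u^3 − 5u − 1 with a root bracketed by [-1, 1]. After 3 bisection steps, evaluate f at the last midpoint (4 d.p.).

m = 0, f(m) = -1 (−); new bracket [-1, 0]
m = -0.5, f(m) = 1.375 (+); new bracket [-0.5, 0]
m = -0.25, f(m) = 0.234375 (+); new bracket [-0.25, 0]

0.2344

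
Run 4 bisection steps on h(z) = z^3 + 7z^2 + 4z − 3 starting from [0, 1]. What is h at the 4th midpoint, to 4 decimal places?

0.1736

m = 0.5, h(m) = 0.875 (+); new bracket [0, 0.5]
m = 0.25, h(m) = -1.546875 (−); new bracket [0.25, 0.5]
m = 0.375, h(m) = -0.462891 (−); new bracket [0.375, 0.5]
m = 0.4375, h(m) = 0.1736 (+); new bracket [0.375, 0.4375]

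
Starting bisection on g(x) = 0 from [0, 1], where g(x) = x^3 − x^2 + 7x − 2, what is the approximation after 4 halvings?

g(0.5) = 1.375 > 0, so the root lies in [0, 0.5]
g(0.25) = -0.296875 < 0, so the root lies in [0.25, 0.5]
g(0.375) = 0.537109 > 0, so the root lies in [0.25, 0.375]
g(0.3125) = 0.1204 > 0, so the root lies in [0.25, 0.3125]

0.3125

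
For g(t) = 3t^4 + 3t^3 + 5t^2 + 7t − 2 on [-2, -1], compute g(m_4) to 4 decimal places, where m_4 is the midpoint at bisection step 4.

-0.4545

g(-1.5) = 3.8125 > 0, so the root lies in [-1.5, -1]
g(-1.25) = -1.472656 < 0, so the root lies in [-1.5, -1.25]
g(-1.375) = 0.752686 > 0, so the root lies in [-1.375, -1.25]
g(-1.3125) = -0.4545 < 0, so the root lies in [-1.375, -1.3125]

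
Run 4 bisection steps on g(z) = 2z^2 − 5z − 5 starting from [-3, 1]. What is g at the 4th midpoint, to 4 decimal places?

-0.1250

z = -1 gives g = 2, positive; keep [-1, 1]
z = 0 gives g = -5, negative; keep [-1, 0]
z = -0.5 gives g = -2, negative; keep [-1, -0.5]
z = -0.75 gives g = -0.125, negative; keep [-1, -0.75]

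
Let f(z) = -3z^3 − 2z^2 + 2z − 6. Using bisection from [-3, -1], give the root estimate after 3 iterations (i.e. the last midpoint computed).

midpoint -2: f = 6 > 0 → [-2, -1]
midpoint -1.5: f = -3.375 < 0 → [-2, -1.5]
midpoint -1.75: f = 0.453125 > 0 → [-1.75, -1.5]

-1.75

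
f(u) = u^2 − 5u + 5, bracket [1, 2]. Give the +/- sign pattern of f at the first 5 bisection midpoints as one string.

-++--

f(1.5) = -0.25 < 0, so the root lies in [1, 1.5]
f(1.25) = 0.3125 > 0, so the root lies in [1.25, 1.5]
f(1.375) = 0.015625 > 0, so the root lies in [1.375, 1.5]
f(1.4375) = -0.1211 < 0, so the root lies in [1.375, 1.4375]
f(1.40625) = -0.0537 < 0, so the root lies in [1.375, 1.40625]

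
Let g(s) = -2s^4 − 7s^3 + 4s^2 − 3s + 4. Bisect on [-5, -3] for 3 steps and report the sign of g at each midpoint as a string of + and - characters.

+--

m = -4, g(m) = 16 (+); new bracket [-5, -4]
m = -4.5, g(m) = -83.75 (−); new bracket [-4.5, -4]
m = -4.25, g(m) = -26.148438 (−); new bracket [-4.25, -4]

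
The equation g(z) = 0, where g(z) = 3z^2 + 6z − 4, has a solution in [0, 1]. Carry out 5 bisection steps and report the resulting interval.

[0.5, 0.53125]

m = 0.5, g(m) = -0.25 (−); new bracket [0.5, 1]
m = 0.75, g(m) = 2.1875 (+); new bracket [0.5, 0.75]
m = 0.625, g(m) = 0.921875 (+); new bracket [0.5, 0.625]
m = 0.5625, g(m) = 0.3242 (+); new bracket [0.5, 0.5625]
m = 0.53125, g(m) = 0.0342 (+); new bracket [0.5, 0.53125]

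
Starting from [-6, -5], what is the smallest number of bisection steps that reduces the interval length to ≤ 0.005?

Width after n steps is 1/2^n. Need 2^n ≥ 1/0.005 = 200.
2^7 = 128 < 200 ≤ 2^8 = 256, so n = 8.

8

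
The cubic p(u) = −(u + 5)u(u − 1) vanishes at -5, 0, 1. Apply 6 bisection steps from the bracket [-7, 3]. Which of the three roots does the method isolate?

p(-2) = -18 < 0, so the root lies in [-7, -2]
p(-4.5) = -12.375 < 0, so the root lies in [-7, -4.5]
p(-5.75) = 29.109375 > 0, so the root lies in [-5.75, -4.5]
p(-5.125) = 3.9238 > 0, so the root lies in [-5.125, -4.5]
p(-4.8125) = -5.2449 < 0, so the root lies in [-5.125, -4.8125]
p(-4.96875) = -0.9268 < 0, so the root lies in [-5.125, -4.96875]

-5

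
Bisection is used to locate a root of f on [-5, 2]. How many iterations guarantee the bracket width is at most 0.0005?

14

Width after n steps is 7/2^n. Need 2^n ≥ 7/0.0005 = 14000.
2^13 = 8192 < 14000 ≤ 2^14 = 16384, so n = 14.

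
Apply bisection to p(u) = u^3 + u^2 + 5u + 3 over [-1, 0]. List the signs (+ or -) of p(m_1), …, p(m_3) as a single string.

+-+

m = -0.5, p(m) = 0.625 (+); new bracket [-1, -0.5]
m = -0.75, p(m) = -0.609375 (−); new bracket [-0.75, -0.5]
m = -0.625, p(m) = 0.021484 (+); new bracket [-0.75, -0.625]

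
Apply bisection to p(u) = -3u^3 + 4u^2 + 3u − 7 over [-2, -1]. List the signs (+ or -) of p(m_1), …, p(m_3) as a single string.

midpoint -1.5: p = 7.625 > 0 → [-1.5, -1]
midpoint -1.25: p = 1.359375 > 0 → [-1.25, -1]
midpoint -1.125: p = -1.041016 < 0 → [-1.25, -1.125]

++-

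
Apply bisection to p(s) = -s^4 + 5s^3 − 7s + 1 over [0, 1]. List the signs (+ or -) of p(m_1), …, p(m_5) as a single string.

m = 0.5, p(m) = -1.9375 (−); new bracket [0, 0.5]
m = 0.25, p(m) = -0.675781 (−); new bracket [0, 0.25]
m = 0.125, p(m) = 0.134521 (+); new bracket [0.125, 0.25]
m = 0.1875, p(m) = -0.2808 (−); new bracket [0.125, 0.1875]
m = 0.15625, p(m) = -0.0753 (−); new bracket [0.125, 0.15625]

--+--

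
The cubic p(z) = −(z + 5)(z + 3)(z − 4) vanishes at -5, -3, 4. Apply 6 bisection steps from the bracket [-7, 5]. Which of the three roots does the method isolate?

4

m = -1, p(m) = 40 (+); new bracket [-1, 5]
m = 2, p(m) = 70 (+); new bracket [2, 5]
m = 3.5, p(m) = 27.625 (+); new bracket [3.5, 5]
m = 4.25, p(m) = -16.7656 (−); new bracket [3.5, 4.25]
m = 3.875, p(m) = 7.627 (+); new bracket [3.875, 4.25]
m = 4.0625, p(m) = -4.0002 (−); new bracket [3.875, 4.0625]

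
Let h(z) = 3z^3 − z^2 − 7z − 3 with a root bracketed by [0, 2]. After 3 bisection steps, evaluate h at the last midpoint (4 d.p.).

z = 1 gives h = -8, negative; keep [1, 2]
z = 1.5 gives h = -5.625, negative; keep [1.5, 2]
z = 1.75 gives h = -2.234375, negative; keep [1.75, 2]

-2.2344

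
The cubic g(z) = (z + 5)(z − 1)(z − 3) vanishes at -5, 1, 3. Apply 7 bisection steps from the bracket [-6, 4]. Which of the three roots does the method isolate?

midpoint -1: g = 32 > 0 → [-6, -1]
midpoint -3.5: g = 43.875 > 0 → [-6, -3.5]
midpoint -4.75: g = 11.140625 > 0 → [-6, -4.75]
midpoint -5.375: g = -20.0215 < 0 → [-5.375, -4.75]
midpoint -5.0625: g = -3.0549 < 0 → [-5.0625, -4.75]
midpoint -4.90625: g = 4.3778 > 0 → [-5.0625, -4.90625]
midpoint -4.984375: g = 0.7466 > 0 → [-5.0625, -4.984375]

-5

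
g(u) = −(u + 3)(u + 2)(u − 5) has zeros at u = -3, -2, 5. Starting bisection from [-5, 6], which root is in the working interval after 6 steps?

m = 0.5, g(m) = 39.375 (+); new bracket [0.5, 6]
m = 3.25, g(m) = 57.421875 (+); new bracket [3.25, 6]
m = 4.625, g(m) = 18.943359 (+); new bracket [4.625, 6]
m = 5.3125, g(m) = -18.9954 (−); new bracket [4.625, 5.3125]
m = 4.96875, g(m) = 1.7354 (+); new bracket [4.96875, 5.3125]
m = 5.140625, g(m) = -8.1744 (−); new bracket [4.96875, 5.140625]

5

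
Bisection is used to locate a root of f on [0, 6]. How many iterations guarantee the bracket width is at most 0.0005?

Width after n steps is 6/2^n. Need 2^n ≥ 6/0.0005 = 12000.
2^13 = 8192 < 12000 ≤ 2^14 = 16384, so n = 14.

14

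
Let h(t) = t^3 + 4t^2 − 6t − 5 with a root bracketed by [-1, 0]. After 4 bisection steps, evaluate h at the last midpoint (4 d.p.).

t = -0.5 gives h = -1.125, negative; keep [-1, -0.5]
t = -0.75 gives h = 1.328125, positive; keep [-0.75, -0.5]
t = -0.625 gives h = 0.068359, positive; keep [-0.625, -0.5]
t = -0.5625 gives h = -0.5374, negative; keep [-0.625, -0.5625]

-0.5374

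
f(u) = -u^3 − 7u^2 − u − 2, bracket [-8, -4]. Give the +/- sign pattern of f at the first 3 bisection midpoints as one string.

u = -6 gives f = -32, negative; keep [-8, -6]
u = -7 gives f = 5, positive; keep [-7, -6]
u = -6.5 gives f = -16.625, negative; keep [-7, -6.5]

-+-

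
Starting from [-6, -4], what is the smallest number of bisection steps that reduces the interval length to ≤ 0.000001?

Width after n steps is 2/2^n. Need 2^n ≥ 2/0.000001 = 2000000.
2^20 = 1048576 < 2000000 ≤ 2^21 = 2097152, so n = 21.

21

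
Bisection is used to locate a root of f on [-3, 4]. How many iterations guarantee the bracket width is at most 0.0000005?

24

Width after n steps is 7/2^n. Need 2^n ≥ 7/0.0000005 = 14000000.
2^23 = 8388608 < 14000000 ≤ 2^24 = 16777216, so n = 24.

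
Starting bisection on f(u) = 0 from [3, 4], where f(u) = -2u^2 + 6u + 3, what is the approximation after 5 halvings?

3.40625

u = 3.5 gives f = -0.5, negative; keep [3, 3.5]
u = 3.25 gives f = 1.375, positive; keep [3.25, 3.5]
u = 3.375 gives f = 0.46875, positive; keep [3.375, 3.5]
u = 3.4375 gives f = -0.0078, negative; keep [3.375, 3.4375]
u = 3.40625 gives f = 0.2324, positive; keep [3.40625, 3.4375]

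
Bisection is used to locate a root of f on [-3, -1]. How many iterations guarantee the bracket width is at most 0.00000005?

Width after n steps is 2/2^n. Need 2^n ≥ 2/0.00000005 = 40000000.
2^25 = 33554432 < 40000000 ≤ 2^26 = 67108864, so n = 26.

26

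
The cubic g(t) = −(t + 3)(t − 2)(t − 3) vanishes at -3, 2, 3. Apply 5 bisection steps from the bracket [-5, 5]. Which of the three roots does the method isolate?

-3

midpoint 0: g = -18 < 0 → [-5, 0]
midpoint -2.5: g = -12.375 < 0 → [-5, -2.5]
midpoint -3.75: g = 29.109375 > 0 → [-3.75, -2.5]
midpoint -3.125: g = 3.9238 > 0 → [-3.125, -2.5]
midpoint -2.8125: g = -5.2449 < 0 → [-3.125, -2.8125]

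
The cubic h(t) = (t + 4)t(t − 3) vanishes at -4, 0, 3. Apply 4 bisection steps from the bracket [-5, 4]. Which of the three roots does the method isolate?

-4

t = -0.5 gives h = 6.125, positive; keep [-5, -0.5]
t = -2.75 gives h = 19.765625, positive; keep [-5, -2.75]
t = -3.875 gives h = 3.330078, positive; keep [-5, -3.875]
t = -4.4375 gives h = -14.4392, negative; keep [-4.4375, -3.875]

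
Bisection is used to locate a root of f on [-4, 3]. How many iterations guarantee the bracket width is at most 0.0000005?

24

Width after n steps is 7/2^n. Need 2^n ≥ 7/0.0000005 = 14000000.
2^23 = 8388608 < 14000000 ≤ 2^24 = 16777216, so n = 24.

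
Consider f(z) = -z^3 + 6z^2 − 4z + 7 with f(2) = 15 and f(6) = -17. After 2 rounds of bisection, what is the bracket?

z = 4 gives f = 23, positive; keep [4, 6]
z = 5 gives f = 12, positive; keep [5, 6]

[5, 6]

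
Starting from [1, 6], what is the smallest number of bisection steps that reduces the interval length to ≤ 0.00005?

17

Width after n steps is 5/2^n. Need 2^n ≥ 5/0.00005 = 100000.
2^16 = 65536 < 100000 ≤ 2^17 = 131072, so n = 17.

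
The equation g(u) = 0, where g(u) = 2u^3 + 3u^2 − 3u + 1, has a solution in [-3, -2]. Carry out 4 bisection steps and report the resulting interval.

u = -2.5 gives g = -4, negative; keep [-2.5, -2]
u = -2.25 gives g = 0.15625, positive; keep [-2.5, -2.25]
u = -2.375 gives g = -1.746094, negative; keep [-2.375, -2.25]
u = -2.3125 gives g = -0.7524, negative; keep [-2.3125, -2.25]

[-2.3125, -2.25]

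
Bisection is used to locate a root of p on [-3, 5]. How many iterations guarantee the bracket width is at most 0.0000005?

Width after n steps is 8/2^n. Need 2^n ≥ 8/0.0000005 = 16000000.
2^23 = 8388608 < 16000000 ≤ 2^24 = 16777216, so n = 24.

24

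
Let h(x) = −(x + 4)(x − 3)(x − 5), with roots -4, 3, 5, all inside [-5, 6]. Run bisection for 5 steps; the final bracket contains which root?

-4

m = 0.5, h(m) = -50.625 (−); new bracket [-5, 0.5]
m = -2.25, h(m) = -66.609375 (−); new bracket [-5, -2.25]
m = -3.625, h(m) = -21.427734 (−); new bracket [-5, -3.625]
m = -4.3125, h(m) = 21.2805 (+); new bracket [-4.3125, -3.625]
m = -3.96875, h(m) = -1.9532 (−); new bracket [-4.3125, -3.96875]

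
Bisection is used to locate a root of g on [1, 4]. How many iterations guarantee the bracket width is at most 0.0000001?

25

Width after n steps is 3/2^n. Need 2^n ≥ 3/0.0000001 = 30000000.
2^24 = 16777216 < 30000000 ≤ 2^25 = 33554432, so n = 25.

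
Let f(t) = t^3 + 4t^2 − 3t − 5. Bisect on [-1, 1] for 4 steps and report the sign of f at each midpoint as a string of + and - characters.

---+

t = 0 gives f = -5, negative; keep [-1, 0]
t = -0.5 gives f = -2.625, negative; keep [-1, -0.5]
t = -0.75 gives f = -0.921875, negative; keep [-1, -0.75]
t = -0.875 gives f = 0.0176, positive; keep [-0.875, -0.75]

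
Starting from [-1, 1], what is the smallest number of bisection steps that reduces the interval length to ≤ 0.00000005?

Width after n steps is 2/2^n. Need 2^n ≥ 2/0.00000005 = 40000000.
2^25 = 33554432 < 40000000 ≤ 2^26 = 67108864, so n = 26.

26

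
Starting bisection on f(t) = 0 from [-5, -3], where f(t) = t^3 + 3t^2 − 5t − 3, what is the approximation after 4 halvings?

-4.125

f(-4) = 1 > 0, so the root lies in [-5, -4]
f(-4.5) = -10.875 < 0, so the root lies in [-4.5, -4]
f(-4.25) = -4.328125 < 0, so the root lies in [-4.25, -4]
f(-4.125) = -1.5176 < 0, so the root lies in [-4.125, -4]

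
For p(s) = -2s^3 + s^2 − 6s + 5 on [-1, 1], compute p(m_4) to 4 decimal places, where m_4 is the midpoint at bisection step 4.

-0.8242

p(0) = 5 > 0, so the root lies in [0, 1]
p(0.5) = 2 > 0, so the root lies in [0.5, 1]
p(0.75) = 0.21875 > 0, so the root lies in [0.75, 1]
p(0.875) = -0.8242 < 0, so the root lies in [0.75, 0.875]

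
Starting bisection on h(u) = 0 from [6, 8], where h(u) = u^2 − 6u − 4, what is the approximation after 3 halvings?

h(7) = 3 > 0, so the root lies in [6, 7]
h(6.5) = -0.75 < 0, so the root lies in [6.5, 7]
h(6.75) = 1.0625 > 0, so the root lies in [6.5, 6.75]

6.75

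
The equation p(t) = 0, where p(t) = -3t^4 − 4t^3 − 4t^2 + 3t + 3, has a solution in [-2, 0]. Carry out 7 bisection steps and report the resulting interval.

[-0.640625, -0.625]

midpoint -1: p = -3 < 0 → [-1, 0]
midpoint -0.5: p = 0.8125 > 0 → [-1, -0.5]
midpoint -0.75: p = -0.761719 < 0 → [-0.75, -0.5]
midpoint -0.625: p = 0.0813 > 0 → [-0.75, -0.625]
midpoint -0.6875: p = -0.3235 < 0 → [-0.6875, -0.625]
midpoint -0.65625: p = -0.1173 < 0 → [-0.65625, -0.625]
midpoint -0.640625: p = -0.0171 < 0 → [-0.640625, -0.625]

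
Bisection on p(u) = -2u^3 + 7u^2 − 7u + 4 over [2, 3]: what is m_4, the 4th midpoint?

m = 2.5, p(m) = -1 (−); new bracket [2, 2.5]
m = 2.25, p(m) = 0.90625 (+); new bracket [2.25, 2.5]
m = 2.375, p(m) = 0.066406 (+); new bracket [2.375, 2.5]
m = 2.4375, p(m) = -0.437 (−); new bracket [2.375, 2.4375]

2.4375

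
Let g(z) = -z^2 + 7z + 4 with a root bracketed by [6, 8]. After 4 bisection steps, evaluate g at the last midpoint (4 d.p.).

g(7) = 4 > 0, so the root lies in [7, 8]
g(7.5) = 0.25 > 0, so the root lies in [7.5, 8]
g(7.75) = -1.8125 < 0, so the root lies in [7.5, 7.75]
g(7.625) = -0.7656 < 0, so the root lies in [7.5, 7.625]

-0.7656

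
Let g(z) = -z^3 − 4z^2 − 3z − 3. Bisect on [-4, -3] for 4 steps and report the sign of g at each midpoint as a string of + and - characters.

+-+-

m = -3.5, g(m) = 1.375 (+); new bracket [-3.5, -3]
m = -3.25, g(m) = -1.171875 (−); new bracket [-3.5, -3.25]
m = -3.375, g(m) = 0.005859 (+); new bracket [-3.375, -3.25]
m = -3.3125, g(m) = -0.6062 (−); new bracket [-3.375, -3.3125]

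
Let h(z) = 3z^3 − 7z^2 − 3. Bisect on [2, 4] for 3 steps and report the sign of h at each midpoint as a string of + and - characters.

++-

midpoint 3: h = 15 > 0 → [2, 3]
midpoint 2.5: h = 0.125 > 0 → [2, 2.5]
midpoint 2.25: h = -4.265625 < 0 → [2.25, 2.5]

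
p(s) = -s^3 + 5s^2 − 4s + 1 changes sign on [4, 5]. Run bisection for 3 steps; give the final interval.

p(4.5) = -6.875 < 0, so the root lies in [4, 4.5]
p(4.25) = -2.453125 < 0, so the root lies in [4, 4.25]
p(4.125) = -0.611328 < 0, so the root lies in [4, 4.125]

[4, 4.125]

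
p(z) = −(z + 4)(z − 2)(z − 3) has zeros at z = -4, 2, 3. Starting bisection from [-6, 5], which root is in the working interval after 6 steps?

-4

midpoint -0.5: p = -30.625 < 0 → [-6, -0.5]
midpoint -3.25: p = -24.609375 < 0 → [-6, -3.25]
midpoint -4.625: p = 31.572266 > 0 → [-4.625, -3.25]
midpoint -3.9375: p = -2.5745 < 0 → [-4.625, -3.9375]
midpoint -4.28125: p = 12.8631 > 0 → [-4.28125, -3.9375]
midpoint -4.109375: p = 4.7506 > 0 → [-4.109375, -3.9375]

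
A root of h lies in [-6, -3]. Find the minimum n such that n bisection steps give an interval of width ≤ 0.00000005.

26

Width after n steps is 3/2^n. Need 2^n ≥ 3/0.00000005 = 60000000.
2^25 = 33554432 < 60000000 ≤ 2^26 = 67108864, so n = 26.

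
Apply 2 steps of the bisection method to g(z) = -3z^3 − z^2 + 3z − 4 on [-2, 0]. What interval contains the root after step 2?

g(-1) = -5 < 0, so the root lies in [-2, -1]
g(-1.5) = -0.625 < 0, so the root lies in [-2, -1.5]

[-2, -1.5]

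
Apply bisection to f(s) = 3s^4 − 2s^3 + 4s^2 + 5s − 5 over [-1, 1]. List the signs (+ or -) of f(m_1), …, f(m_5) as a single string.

--+-+

midpoint 0: f = -5 < 0 → [0, 1]
midpoint 0.5: f = -1.5625 < 0 → [0.5, 1]
midpoint 0.75: f = 1.105469 > 0 → [0.5, 0.75]
midpoint 0.625: f = -0.343 < 0 → [0.625, 0.75]
midpoint 0.6875: f = 0.3484 > 0 → [0.625, 0.6875]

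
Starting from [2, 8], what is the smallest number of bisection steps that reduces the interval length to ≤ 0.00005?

Width after n steps is 6/2^n. Need 2^n ≥ 6/0.00005 = 120000.
2^16 = 65536 < 120000 ≤ 2^17 = 131072, so n = 17.

17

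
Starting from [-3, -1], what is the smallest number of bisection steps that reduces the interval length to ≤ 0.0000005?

Width after n steps is 2/2^n. Need 2^n ≥ 2/0.0000005 = 4000000.
2^21 = 2097152 < 4000000 ≤ 2^22 = 4194304, so n = 22.

22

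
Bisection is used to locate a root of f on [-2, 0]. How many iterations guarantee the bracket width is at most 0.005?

9

Width after n steps is 2/2^n. Need 2^n ≥ 2/0.005 = 400.
2^8 = 256 < 400 ≤ 2^9 = 512, so n = 9.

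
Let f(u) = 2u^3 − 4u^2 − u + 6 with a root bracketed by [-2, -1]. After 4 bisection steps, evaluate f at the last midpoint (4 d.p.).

m = -1.5, f(m) = -8.25 (−); new bracket [-1.5, -1]
m = -1.25, f(m) = -2.90625 (−); new bracket [-1.25, -1]
m = -1.125, f(m) = -0.785156 (−); new bracket [-1.125, -1]
m = -1.0625, f(m) = 0.1479 (+); new bracket [-1.125, -1.0625]

0.1479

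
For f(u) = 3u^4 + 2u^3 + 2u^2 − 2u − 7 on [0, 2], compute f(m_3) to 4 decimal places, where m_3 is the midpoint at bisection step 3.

4.8555

u = 1 gives f = -2, negative; keep [1, 2]
u = 1.5 gives f = 16.4375, positive; keep [1, 1.5]
u = 1.25 gives f = 4.855469, positive; keep [1, 1.25]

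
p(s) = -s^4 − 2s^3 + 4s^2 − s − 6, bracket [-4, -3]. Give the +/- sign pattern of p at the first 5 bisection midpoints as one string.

--+-+

p(-3.5) = -17.8125 < 0, so the root lies in [-3.5, -3]
p(-3.25) = -3.410156 < 0, so the root lies in [-3.25, -3]
p(-3.125) = 1.855225 > 0, so the root lies in [-3.25, -3.125]
p(-3.1875) = -0.6297 < 0, so the root lies in [-3.1875, -3.125]
p(-3.15625) = 0.6488 > 0, so the root lies in [-3.1875, -3.15625]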